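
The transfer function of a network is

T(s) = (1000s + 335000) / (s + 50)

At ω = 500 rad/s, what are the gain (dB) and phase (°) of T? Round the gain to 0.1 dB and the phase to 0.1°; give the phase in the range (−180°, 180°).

Substitute s = j500:
Numerator: 1000(j500) + 335000 = 335000 + j500000
Denominator: (j500) + 50 = 50 + j500
|N| = √(335000² + 500000²) ≈ 6.0185e+05, ∠N ≈ 56.18°
|D| = √(50² + 500²) ≈ 502.49, ∠D ≈ 84.29°
|T| = 6.0185e+05 / 502.49 ≈ 1197.7
Gain = 20 log₁₀(1197.7) ≈ 61.57 dB
∠T = 56.18° − 84.29° = -28.11°

61.6 dB, -28.1°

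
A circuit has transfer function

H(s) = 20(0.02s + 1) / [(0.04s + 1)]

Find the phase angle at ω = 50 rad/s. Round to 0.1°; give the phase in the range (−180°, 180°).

-18.4°

At ω = 50 rad/s:
zero (1 + j50·0.02) = 1 + j1 → |·| ≈ 1.4142, ∠ ≈ 45.00°
pole (1 + j50·0.04) = 1 + j2 → |·| ≈ 2.2361, ∠ ≈ 63.43°
∠H = (45.00°) − (63.43°) = -18.43°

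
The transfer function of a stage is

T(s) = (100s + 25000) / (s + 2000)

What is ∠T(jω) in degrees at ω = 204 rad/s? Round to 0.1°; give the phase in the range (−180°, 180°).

Substitute s = j204:
Numerator: 100(j204) + 25000 = 25000 + j20400
Denominator: (j204) + 2000 = 2000 + j204
|N| = √(25000² + 20400²) ≈ 32267, ∠N ≈ 39.21°
|D| = √(2000² + 204²) ≈ 2010.4, ∠D ≈ 5.82°
∠T = 39.21° − 5.82° = 33.39°

33.4°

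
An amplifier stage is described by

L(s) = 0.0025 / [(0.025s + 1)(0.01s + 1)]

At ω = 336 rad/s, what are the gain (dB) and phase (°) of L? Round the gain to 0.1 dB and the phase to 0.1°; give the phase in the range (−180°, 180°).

At ω = 336 rad/s:
pole (1 + j336·0.025) = 1 + j8.4 → |·| ≈ 8.4593, ∠ ≈ 83.21°
pole (1 + j336·0.01) = 1 + j3.36 → |·| ≈ 3.5057, ∠ ≈ 73.43°
|L| = 0.0025 · 1 / (8.4593 · 3.5057) ≈ 8.4301e-05
Gain = 20 log₁₀(8.4301e-05) ≈ -81.48 dB
∠L = (0°) − (83.21° + 73.43°) = -156.64°

-81.5 dB, -156.6°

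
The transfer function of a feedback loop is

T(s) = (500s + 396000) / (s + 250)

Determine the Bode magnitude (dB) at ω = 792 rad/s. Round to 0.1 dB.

Substitute s = j792:
Numerator: 500(j792) + 396000 = 396000 + j396000
Denominator: (j792) + 250 = 250 + j792
|N| = √(396000² + 396000²) ≈ 5.6003e+05, ∠N ≈ 45.00°
|D| = √(250² + 792²) ≈ 830.52, ∠D ≈ 72.48°
|T| = 5.6003e+05 / 830.52 ≈ 674.31
Gain = 20 log₁₀(674.31) ≈ 56.58 dB

56.6 dB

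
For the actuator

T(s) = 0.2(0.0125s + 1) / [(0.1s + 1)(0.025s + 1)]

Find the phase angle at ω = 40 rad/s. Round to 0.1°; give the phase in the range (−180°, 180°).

At ω = 40 rad/s:
zero (1 + j40·0.0125) = 1 + j0.5 → |·| ≈ 1.118, ∠ ≈ 26.57°
pole (1 + j40·0.1) = 1 + j4 → |·| ≈ 4.1231, ∠ ≈ 75.96°
pole (1 + j40·0.025) = 1 + j1 → |·| ≈ 1.4142, ∠ ≈ 45.00°
∠T = (26.57°) − (75.96° + 45.00°) = -94.39°

-94.4°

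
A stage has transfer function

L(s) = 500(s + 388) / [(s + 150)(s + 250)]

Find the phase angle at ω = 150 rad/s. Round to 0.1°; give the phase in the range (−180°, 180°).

At s = jω = j150:
zero (s+388): 388 + j150 → |·| = √(388²+150²) = √173044 ≈ 415.99, ∠ = arctan(150/388) ≈ 21.14°
pole (s+150): 150 + j150 → |·| = √(150²+150²) = √45000 ≈ 212.13, ∠ = arctan(150/150) ≈ 45.00°
pole (s+250): 250 + j150 → |·| = √(250²+150²) = √85000 ≈ 291.55, ∠ = arctan(150/250) ≈ 30.96°
∠L = 21.14° − 75.96° = -54.82°

-54.8°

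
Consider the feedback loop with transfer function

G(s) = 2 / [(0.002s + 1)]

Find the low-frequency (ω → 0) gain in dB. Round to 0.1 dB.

G(0) = 2 · 1 / 1 = 2
20 log₁₀(2) ≈ 6.02 dB

6.0 dB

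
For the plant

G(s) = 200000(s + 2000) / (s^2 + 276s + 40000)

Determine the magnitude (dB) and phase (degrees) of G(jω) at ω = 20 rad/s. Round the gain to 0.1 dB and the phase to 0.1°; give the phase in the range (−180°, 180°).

80.0 dB, -7.4°

At s = jω = j20:
zero (s+2000): 2000 + j20 → |·| = √(2000²+20²) = √4000400 ≈ 2000.1, ∠ = arctan(20/2000) ≈ 0.57°
quadratic: (j20)² + 276·j20 + 40000 = 39600 + j5520 → |·| ≈ 39983, ∠ ≈ 7.94°
|G| = 200000 · 2000.1 / 39983 ≈ 10005
Gain = 20 log₁₀(10005) ≈ 80.00 dB
∠G = 0.57° − 7.94° = -7.37°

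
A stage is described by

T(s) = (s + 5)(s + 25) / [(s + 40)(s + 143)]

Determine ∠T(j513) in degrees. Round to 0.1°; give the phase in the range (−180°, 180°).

16.7°

At s = jω = j513:
zero (s+5): 5 + j513 → |·| = √(5²+513²) = √263194 ≈ 513.02, ∠ = arctan(513/5) ≈ 89.44°
zero (s+25): 25 + j513 → |·| = √(25²+513²) = √263794 ≈ 513.61, ∠ = arctan(513/25) ≈ 87.21°
pole (s+40): 40 + j513 → |·| = √(40²+513²) = √264769 ≈ 514.56, ∠ = arctan(513/40) ≈ 85.54°
pole (s+143): 143 + j513 → |·| = √(143²+513²) = √283618 ≈ 532.56, ∠ = arctan(513/143) ≈ 74.42°
∠T = 176.65° − 159.96° = 16.69°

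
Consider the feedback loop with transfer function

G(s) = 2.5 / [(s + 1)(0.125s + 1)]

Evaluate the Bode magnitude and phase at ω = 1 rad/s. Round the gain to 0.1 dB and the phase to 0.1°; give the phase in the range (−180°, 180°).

At ω = 1 rad/s:
pole (1 + j1·1) = 1 + j1 → |·| ≈ 1.4142, ∠ ≈ 45.00°
pole (1 + j1·0.125) = 1 + j0.125 → |·| ≈ 1.0078, ∠ ≈ 7.13°
|G| = 2.5 · 1 / (1.4142 · 1.0078) ≈ 1.7541
Gain = 20 log₁₀(1.7541) ≈ 4.88 dB
∠G = (0°) − (45.00° + 7.13°) = -52.13°

4.9 dB, -52.1°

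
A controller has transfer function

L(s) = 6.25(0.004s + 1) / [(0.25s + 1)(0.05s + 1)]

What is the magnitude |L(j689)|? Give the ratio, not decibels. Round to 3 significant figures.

At ω = 689 rad/s:
zero (1 + j689·0.004) = 1 + j2.756 → |·| ≈ 2.9318, ∠ ≈ 70.06°
pole (1 + j689·0.25) = 1 + j172.25 → |·| ≈ 172.25, ∠ ≈ 89.67°
pole (1 + j689·0.05) = 1 + j34.45 → |·| ≈ 34.465, ∠ ≈ 88.34°
|L| = 6.25 · 2.9318 / (172.25 · 34.465) ≈ 0.0030866

0.00309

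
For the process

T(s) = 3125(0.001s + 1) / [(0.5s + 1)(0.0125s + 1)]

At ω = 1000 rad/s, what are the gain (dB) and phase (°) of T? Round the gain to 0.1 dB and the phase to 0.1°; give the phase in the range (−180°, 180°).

At ω = 1000 rad/s:
zero (1 + j1000·0.001) = 1 + j1 → |·| ≈ 1.4142, ∠ ≈ 45.00°
pole (1 + j1000·0.5) = 1 + j500 → |·| ≈ 500, ∠ ≈ 89.89°
pole (1 + j1000·0.0125) = 1 + j12.5 → |·| ≈ 12.54, ∠ ≈ 85.43°
|T| = 3125 · 1.4142 / (500 · 12.54) ≈ 0.70484
Gain = 20 log₁₀(0.70484) ≈ -3.04 dB
∠T = (45.00°) − (89.89° + 85.43°) = -130.32°

-3.0 dB, -130.3°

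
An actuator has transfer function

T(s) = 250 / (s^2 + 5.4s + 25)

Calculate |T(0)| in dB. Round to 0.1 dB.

20.0 dB

T(0) = 250 / 25 = 10
20 log₁₀(10) ≈ 20.00 dB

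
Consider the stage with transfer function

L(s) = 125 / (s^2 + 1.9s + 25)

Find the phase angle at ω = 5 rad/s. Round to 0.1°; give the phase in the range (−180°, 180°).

-90.0°

At s = jω = j5:
quadratic: (j5)² + 1.9·j5 + 25 = 0 + j9.5 → |·| ≈ 9.5, ∠ ≈ 90.00°
∠L = 0.00° − 90.00° = -90.00°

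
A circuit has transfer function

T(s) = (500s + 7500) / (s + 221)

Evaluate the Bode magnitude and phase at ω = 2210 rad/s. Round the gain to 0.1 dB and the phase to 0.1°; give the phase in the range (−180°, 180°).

53.9 dB, 5.3°

Substitute s = j2210:
Numerator: 500(j2210) + 7500 = 7500 + j1105000
Denominator: (j2210) + 221 = 221 + j2210
|N| = √(7500² + 1105000²) ≈ 1.105e+06, ∠N ≈ 89.61°
|D| = √(221² + 2210²) ≈ 2221, ∠D ≈ 84.29°
|T| = 1.105e+06 / 2221 ≈ 497.52
Gain = 20 log₁₀(497.52) ≈ 53.94 dB
∠T = 89.61° − 84.29° = 5.32°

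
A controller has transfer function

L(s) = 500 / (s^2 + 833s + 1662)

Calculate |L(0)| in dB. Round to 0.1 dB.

-10.4 dB

L(0) = 500 / 1662 ≈ 0.30084
20 log₁₀(0.30084) ≈ -10.43 dB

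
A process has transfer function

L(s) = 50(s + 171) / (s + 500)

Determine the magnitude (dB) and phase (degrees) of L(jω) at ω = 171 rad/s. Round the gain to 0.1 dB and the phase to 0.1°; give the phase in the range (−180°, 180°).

27.2 dB, 26.1°

At s = jω = j171:
zero (s+171): 171 + j171 → |·| = √(171²+171²) = √58482 ≈ 241.83, ∠ = arctan(171/171) ≈ 45.00°
pole (s+500): 500 + j171 → |·| = √(500²+171²) = √279241 ≈ 528.43, ∠ = arctan(171/500) ≈ 18.88°
|L| = 50 · 241.83 / 528.43 ≈ 22.882
Gain = 20 log₁₀(22.882) ≈ 27.19 dB
∠L = 45.00° − 18.88° = 26.12°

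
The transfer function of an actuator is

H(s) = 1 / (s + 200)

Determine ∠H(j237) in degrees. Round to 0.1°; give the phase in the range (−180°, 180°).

-49.8°

At s = jω = j237:
pole (s+200): 200 + j237 → |·| = √(200²+237²) = √96169 ≈ 310.11, ∠ = arctan(237/200) ≈ 49.84°
∠H = 0.00° − 49.84° = -49.84°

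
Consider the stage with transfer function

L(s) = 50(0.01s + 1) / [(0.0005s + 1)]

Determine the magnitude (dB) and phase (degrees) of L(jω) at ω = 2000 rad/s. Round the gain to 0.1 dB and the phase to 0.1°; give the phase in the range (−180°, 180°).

57.0 dB, 42.1°

At ω = 2000 rad/s:
zero (1 + j2000·0.01) = 1 + j20 → |·| ≈ 20.025, ∠ ≈ 87.14°
pole (1 + j2000·0.0005) = 1 + j1 → |·| ≈ 1.4142, ∠ ≈ 45.00°
|L| = 50 · 20.025 / (1.4142) ≈ 708
Gain = 20 log₁₀(708) ≈ 57.00 dB
∠L = (87.14°) − (45.00°) = 42.14°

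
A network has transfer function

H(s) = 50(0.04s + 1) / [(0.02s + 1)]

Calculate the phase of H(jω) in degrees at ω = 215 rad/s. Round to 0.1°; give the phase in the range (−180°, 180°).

At ω = 215 rad/s:
zero (1 + j215·0.04) = 1 + j8.6 → |·| ≈ 8.6579, ∠ ≈ 83.37°
pole (1 + j215·0.02) = 1 + j4.3 → |·| ≈ 4.4147, ∠ ≈ 76.91°
∠H = (83.37°) − (76.91°) = 6.46°

6.5°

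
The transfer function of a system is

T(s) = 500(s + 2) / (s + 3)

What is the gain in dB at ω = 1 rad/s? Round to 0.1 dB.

At s = jω = j1:
zero (s+2): 2 + j1 → |·| = √(2²+1²) = √5 ≈ 2.2361, ∠ = arctan(1/2) ≈ 26.57°
pole (s+3): 3 + j1 → |·| = √(3²+1²) = √10 ≈ 3.1623, ∠ = arctan(1/3) ≈ 18.43°
|T| = 500 · 2.2361 / 3.1623 ≈ 353.56
Gain = 20 log₁₀(353.56) ≈ 50.97 dB

51.0 dB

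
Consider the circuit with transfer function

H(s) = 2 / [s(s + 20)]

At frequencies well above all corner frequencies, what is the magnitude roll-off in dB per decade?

Each pole contributes −20 dB/decade at high frequency; each zero contributes +20 dB/decade.
Net: 0 zero(s) − 2 pole(s) → -40 dB/decade.

-40 dB/decade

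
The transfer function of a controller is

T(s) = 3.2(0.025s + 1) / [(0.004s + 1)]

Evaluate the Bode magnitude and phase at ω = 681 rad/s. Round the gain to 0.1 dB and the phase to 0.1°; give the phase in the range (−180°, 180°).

At ω = 681 rad/s:
zero (1 + j681·0.025) = 1 + j17.025 → |·| ≈ 17.054, ∠ ≈ 86.64°
pole (1 + j681·0.004) = 1 + j2.724 → |·| ≈ 2.9018, ∠ ≈ 69.84°
|T| = 3.2 · 17.054 / (2.9018) ≈ 18.807
Gain = 20 log₁₀(18.807) ≈ 25.49 dB
∠T = (86.64°) − (69.84°) = 16.80°

25.5 dB, 16.8°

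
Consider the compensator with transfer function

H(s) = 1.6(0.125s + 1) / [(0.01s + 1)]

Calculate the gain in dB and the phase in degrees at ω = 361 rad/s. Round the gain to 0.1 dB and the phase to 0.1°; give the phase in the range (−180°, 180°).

25.7 dB, 14.2°

At ω = 361 rad/s:
zero (1 + j361·0.125) = 1 + j45.125 → |·| ≈ 45.136, ∠ ≈ 88.73°
pole (1 + j361·0.01) = 1 + j3.61 → |·| ≈ 3.7459, ∠ ≈ 74.52°
|H| = 1.6 · 45.136 / (3.7459) ≈ 19.279
Gain = 20 log₁₀(19.279) ≈ 25.70 dB
∠H = (88.73°) − (74.52°) = 14.21°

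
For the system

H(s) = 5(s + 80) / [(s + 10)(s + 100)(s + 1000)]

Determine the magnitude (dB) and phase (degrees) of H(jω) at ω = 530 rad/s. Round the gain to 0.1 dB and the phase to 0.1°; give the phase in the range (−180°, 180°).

-101.6 dB, -114.7°

At s = jω = j530:
zero (s+80): 80 + j530 → |·| = √(80²+530²) = √287300 ≈ 536, ∠ = arctan(530/80) ≈ 81.42°
pole (s+10): 10 + j530 → |·| = √(10²+530²) = √281000 ≈ 530.09, ∠ = arctan(530/10) ≈ 88.92°
pole (s+100): 100 + j530 → |·| = √(100²+530²) = √290900 ≈ 539.35, ∠ = arctan(530/100) ≈ 79.32°
pole (s+1000): 1000 + j530 → |·| = √(1000²+530²) = √1280900 ≈ 1131.8, ∠ = arctan(530/1000) ≈ 27.92°
|H| = 5 · 536 / 3.2359e+08 ≈ 8.2821e-06
Gain = 20 log₁₀(8.2821e-06) ≈ -101.64 dB
∠H = 81.42° − 196.16° = -114.74°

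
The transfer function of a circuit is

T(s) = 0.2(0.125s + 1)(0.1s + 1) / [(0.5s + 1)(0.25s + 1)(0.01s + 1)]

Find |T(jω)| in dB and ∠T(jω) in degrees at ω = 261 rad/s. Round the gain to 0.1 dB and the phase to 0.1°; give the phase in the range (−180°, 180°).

At ω = 261 rad/s:
zero (1 + j261·0.125) = 1 + j32.625 → |·| ≈ 32.64, ∠ ≈ 88.24°
zero (1 + j261·0.1) = 1 + j26.1 → |·| ≈ 26.119, ∠ ≈ 87.81°
pole (1 + j261·0.5) = 1 + j130.5 → |·| ≈ 130.5, ∠ ≈ 89.56°
pole (1 + j261·0.25) = 1 + j65.25 → |·| ≈ 65.258, ∠ ≈ 89.12°
pole (1 + j261·0.01) = 1 + j2.61 → |·| ≈ 2.795, ∠ ≈ 69.04°
|T| = 0.2 · 32.64 · 26.119 / (130.5 · 65.258 · 2.795) ≈ 0.0071633
Gain = 20 log₁₀(0.0071633) ≈ -42.90 dB
∠T = (88.24° + 87.81°) − (89.56° + 89.12° + 69.04°) = -71.67°

-42.9 dB, -71.7°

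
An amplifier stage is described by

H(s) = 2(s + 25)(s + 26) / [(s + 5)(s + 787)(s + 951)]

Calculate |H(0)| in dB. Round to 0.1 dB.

-69.2 dB

H(0) = 2·25·26 / (5·787·951) ≈ 0.00034739
20 log₁₀(0.00034739) ≈ -69.18 dB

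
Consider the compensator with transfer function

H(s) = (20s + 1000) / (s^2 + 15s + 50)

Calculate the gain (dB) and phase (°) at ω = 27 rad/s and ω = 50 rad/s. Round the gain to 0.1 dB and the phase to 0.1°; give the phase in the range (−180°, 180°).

Substitute s = j27:
Numerator: 20(j27) + 1000 = 1000 + j540
Denominator: (j27)^2 + 15(j27) + 50 = -679 + j405
|N| = √(1000² + 540²) ≈ 1136.5, ∠N ≈ 28.37°
|D| = √(679² + 405²) ≈ 790.61, ∠D ≈ 149.19°
|H| = 1136.5 / 790.61 ≈ 1.4375
Gain = 20 log₁₀(1.4375) ≈ 3.15 dB
∠H = 28.37° − 149.19° = -120.82°

Substitute s = j50:
Numerator: 20(j50) + 1000 = 1000 + j1000
Denominator: (j50)^2 + 15(j50) + 50 = -2450 + j750
|N| = √(1000² + 1000²) ≈ 1414.2, ∠N ≈ 45.00°
|D| = √(2450² + 750²) ≈ 2562.2, ∠D ≈ 162.98°
|H| = 1414.2 / 2562.2 ≈ 0.55195
Gain = 20 log₁₀(0.55195) ≈ -5.16 dB
∠H = 45.00° − 162.98° = -117.98°

ω = 27: 3.2 dB, -120.8°; ω = 50: -5.2 dB, -118.0°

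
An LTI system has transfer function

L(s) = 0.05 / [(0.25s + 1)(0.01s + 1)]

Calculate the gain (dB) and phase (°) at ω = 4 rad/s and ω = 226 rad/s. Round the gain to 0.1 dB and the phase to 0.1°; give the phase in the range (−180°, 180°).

At ω = 4 rad/s:
pole (1 + j4·0.25) = 1 + j1 → |·| ≈ 1.4142, ∠ ≈ 45.00°
pole (1 + j4·0.01) = 1 + j0.04 → |·| ≈ 1.0008, ∠ ≈ 2.29°
|L| = 0.05 · 1 / (1.4142 · 1.0008) ≈ 0.035327
Gain = 20 log₁₀(0.035327) ≈ -29.04 dB
∠L = (0°) − (45.00° + 2.29°) = -47.29°

At ω = 226 rad/s:
pole (1 + j226·0.25) = 1 + j56.5 → |·| ≈ 56.509, ∠ ≈ 88.99°
pole (1 + j226·0.01) = 1 + j2.26 → |·| ≈ 2.4714, ∠ ≈ 66.13°
|L| = 0.05 · 1 / (56.509 · 2.4714) ≈ 0.00035802
Gain = 20 log₁₀(0.00035802) ≈ -68.92 dB
∠L = (0°) − (88.99° + 66.13°) = -155.12°

ω = 4: -29.0 dB, -47.3°; ω = 226: -68.9 dB, -155.1°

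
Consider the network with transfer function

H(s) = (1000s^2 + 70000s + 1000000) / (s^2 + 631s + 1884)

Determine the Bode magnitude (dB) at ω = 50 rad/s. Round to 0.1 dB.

41.6 dB

Substitute s = j50:
Numerator: 1000(j50)^2 + 70000(j50) + 1000000 = -1500000 + j3500000
Denominator: (j50)^2 + 631(j50) + 1884 = -616 + j31550
|N| = √(1500000² + 3500000²) ≈ 3.8079e+06, ∠N ≈ 113.20°
|D| = √(616² + 31550²) ≈ 31556, ∠D ≈ 91.12°
|H| = 3.8079e+06 / 31556 ≈ 120.67
Gain = 20 log₁₀(120.67) ≈ 41.63 dB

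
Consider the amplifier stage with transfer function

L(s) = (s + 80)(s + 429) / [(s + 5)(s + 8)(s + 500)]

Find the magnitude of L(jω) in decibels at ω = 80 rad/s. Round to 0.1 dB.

At s = jω = j80:
zero (s+80): 80 + j80 → |·| = √(80²+80²) = √12800 ≈ 113.14, ∠ = arctan(80/80) ≈ 45.00°
zero (s+429): 429 + j80 → |·| = √(429²+80²) = √190441 ≈ 436.4, ∠ = arctan(80/429) ≈ 10.56°
pole (s+5): 5 + j80 → |·| = √(5²+80²) = √6425 ≈ 80.156, ∠ = arctan(80/5) ≈ 86.42°
pole (s+8): 8 + j80 → |·| = √(8²+80²) = √6464 ≈ 80.399, ∠ = arctan(80/8) ≈ 84.29°
pole (s+500): 500 + j80 → |·| = √(500²+80²) = √256400 ≈ 506.36, ∠ = arctan(80/500) ≈ 9.09°
|L| = 1 · 49374 / 3.2632e+06 ≈ 0.015131
Gain = 20 log₁₀(0.015131) ≈ -36.40 dB

-36.4 dB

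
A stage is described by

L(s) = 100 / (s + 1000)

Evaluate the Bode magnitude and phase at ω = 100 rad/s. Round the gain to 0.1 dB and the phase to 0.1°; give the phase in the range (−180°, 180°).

-20.0 dB, -5.7°

Substitute s = j100:
Numerator: 100 = 100 + j0
Denominator: (j100) + 1000 = 1000 + j100
|N| = √(100² + 0²) ≈ 100, ∠N ≈ 0.00°
|D| = √(1000² + 100²) ≈ 1005, ∠D ≈ 5.71°
|L| = 100 / 1005 ≈ 0.099502
Gain = 20 log₁₀(0.099502) ≈ -20.04 dB
∠L = 0.00° − 5.71° = -5.71°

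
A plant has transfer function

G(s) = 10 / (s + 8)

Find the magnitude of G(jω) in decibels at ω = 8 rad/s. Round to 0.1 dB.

-1.1 dB

Substitute s = j8:
Numerator: 10 = 10 + j0
Denominator: (j8) + 8 = 8 + j8
|N| = √(10² + 0²) ≈ 10, ∠N ≈ 0.00°
|D| = √(8² + 8²) ≈ 11.314, ∠D ≈ 45.00°
|G| = 10 / 11.314 ≈ 0.88386
Gain = 20 log₁₀(0.88386) ≈ -1.07 dB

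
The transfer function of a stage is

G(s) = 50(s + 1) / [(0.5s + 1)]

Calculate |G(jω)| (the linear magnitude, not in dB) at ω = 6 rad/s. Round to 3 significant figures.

At ω = 6 rad/s:
zero (1 + j6·1) = 1 + j6 → |·| ≈ 6.0828, ∠ ≈ 80.54°
pole (1 + j6·0.5) = 1 + j3 → |·| ≈ 3.1623, ∠ ≈ 71.57°
|G| = 50 · 6.0828 / (3.1623) ≈ 96.177

96.2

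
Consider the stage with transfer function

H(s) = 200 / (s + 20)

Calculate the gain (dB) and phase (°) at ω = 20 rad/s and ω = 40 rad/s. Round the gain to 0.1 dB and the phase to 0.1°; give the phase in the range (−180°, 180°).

ω = 20: 17.0 dB, -45.0°; ω = 40: 13.0 dB, -63.4°

Substitute s = j20:
Numerator: 200 = 200 + j0
Denominator: (j20) + 20 = 20 + j20
|N| = √(200² + 0²) ≈ 200, ∠N ≈ 0.00°
|D| = √(20² + 20²) ≈ 28.284, ∠D ≈ 45.00°
|H| = 200 / 28.284 ≈ 7.0711
Gain = 20 log₁₀(7.0711) ≈ 16.99 dB
∠H = 0.00° − 45.00° = -45.00°

Substitute s = j40:
Numerator: 200 = 200 + j0
Denominator: (j40) + 20 = 20 + j40
|N| = √(200² + 0²) ≈ 200, ∠N ≈ 0.00°
|D| = √(20² + 40²) ≈ 44.721, ∠D ≈ 63.43°
|H| = 200 / 44.721 ≈ 4.4722
Gain = 20 log₁₀(4.4722) ≈ 13.01 dB
∠H = 0.00° − 63.43° = -63.43°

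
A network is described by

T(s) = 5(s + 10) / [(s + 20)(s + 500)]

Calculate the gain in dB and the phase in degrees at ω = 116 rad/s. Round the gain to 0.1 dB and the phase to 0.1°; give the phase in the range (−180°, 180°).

At s = jω = j116:
zero (s+10): 10 + j116 → |·| = √(10²+116²) = √13556 ≈ 116.43, ∠ = arctan(116/10) ≈ 85.07°
pole (s+20): 20 + j116 → |·| = √(20²+116²) = √13856 ≈ 117.71, ∠ = arctan(116/20) ≈ 80.22°
pole (s+500): 500 + j116 → |·| = √(500²+116²) = √263456 ≈ 513.28, ∠ = arctan(116/500) ≈ 13.06°
|T| = 5 · 116.43 / 60418 ≈ 0.0096354
Gain = 20 log₁₀(0.0096354) ≈ -40.32 dB
∠T = 85.07° − 93.28° = -8.21°

-40.3 dB, -8.2°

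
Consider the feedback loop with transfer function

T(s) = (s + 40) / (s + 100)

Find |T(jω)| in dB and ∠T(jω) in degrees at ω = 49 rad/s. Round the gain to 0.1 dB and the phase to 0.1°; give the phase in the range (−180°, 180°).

-4.9 dB, 24.7°

At s = jω = j49:
zero (s+40): 40 + j49 → |·| = √(40²+49²) = √4001 ≈ 63.253, ∠ = arctan(49/40) ≈ 50.77°
pole (s+100): 100 + j49 → |·| = √(100²+49²) = √12401 ≈ 111.36, ∠ = arctan(49/100) ≈ 26.10°
|T| = 1 · 63.253 / 111.36 ≈ 0.568
Gain = 20 log₁₀(0.568) ≈ -4.91 dB
∠T = 50.77° − 26.10° = 24.67°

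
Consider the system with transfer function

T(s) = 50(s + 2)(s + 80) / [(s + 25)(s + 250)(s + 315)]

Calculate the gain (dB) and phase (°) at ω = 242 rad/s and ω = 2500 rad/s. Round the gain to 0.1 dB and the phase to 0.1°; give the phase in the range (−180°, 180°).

At s = jω = j242:
zero (s+2): 2 + j242 → |·| = √(2²+242²) = √58568 ≈ 242.01, ∠ = arctan(242/2) ≈ 89.53°
zero (s+80): 80 + j242 → |·| = √(80²+242²) = √64964 ≈ 254.88, ∠ = arctan(242/80) ≈ 71.71°
pole (s+25): 25 + j242 → |·| = √(25²+242²) = √59189 ≈ 243.29, ∠ = arctan(242/25) ≈ 84.10°
pole (s+250): 250 + j242 → |·| = √(250²+242²) = √121064 ≈ 347.94, ∠ = arctan(242/250) ≈ 44.07°
pole (s+315): 315 + j242 → |·| = √(315²+242²) = √157789 ≈ 397.23, ∠ = arctan(242/315) ≈ 37.53°
|T| = 50 · 61684 / 3.3626e+07 ≈ 0.091721
Gain = 20 log₁₀(0.091721) ≈ -20.75 dB
∠T = 161.24° − 165.70° = -4.46°

At s = jω = j2500:
zero (s+2): 2 + j2500 → |·| = √(2²+2500²) = √6250004 ≈ 2500, ∠ = arctan(2500/2) ≈ 89.95°
zero (s+80): 80 + j2500 → |·| = √(80²+2500²) = √6256400 ≈ 2501.3, ∠ = arctan(2500/80) ≈ 88.17°
pole (s+25): 25 + j2500 → |·| = √(25²+2500²) = √6250625 ≈ 2500.1, ∠ = arctan(2500/25) ≈ 89.43°
pole (s+250): 250 + j2500 → |·| = √(250²+2500²) = √6312500 ≈ 2512.5, ∠ = arctan(2500/250) ≈ 84.29°
pole (s+315): 315 + j2500 → |·| = √(315²+2500²) = √6349225 ≈ 2519.8, ∠ = arctan(2500/315) ≈ 82.82°
|T| = 50 · 6.2532e+06 / 1.5828e+10 ≈ 0.019754
Gain = 20 log₁₀(0.019754) ≈ -34.09 dB
∠T = 178.12° − 256.54° = -78.42°

ω = 242: -20.8 dB, -4.5°; ω = 2500: -34.1 dB, -78.4°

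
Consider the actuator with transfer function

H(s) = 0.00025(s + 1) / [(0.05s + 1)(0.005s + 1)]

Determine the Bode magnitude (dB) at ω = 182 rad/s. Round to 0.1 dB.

At ω = 182 rad/s:
zero (1 + j182·1) = 1 + j182 → |·| ≈ 182, ∠ ≈ 89.69°
pole (1 + j182·0.05) = 1 + j9.1 → |·| ≈ 9.1548, ∠ ≈ 83.73°
pole (1 + j182·0.005) = 1 + j0.91 → |·| ≈ 1.3521, ∠ ≈ 42.30°
|H| = 0.00025 · 182 / (9.1548 · 1.3521) ≈ 0.0036758
Gain = 20 log₁₀(0.0036758) ≈ -48.69 dB

-48.7 dB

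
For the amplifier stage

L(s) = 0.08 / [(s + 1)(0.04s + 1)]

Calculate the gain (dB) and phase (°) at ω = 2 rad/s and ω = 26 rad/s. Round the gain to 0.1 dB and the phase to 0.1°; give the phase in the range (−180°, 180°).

ω = 2: -29.0 dB, -68.0°; ω = 26: -53.4 dB, -133.9°

At ω = 2 rad/s:
pole (1 + j2·1) = 1 + j2 → |·| ≈ 2.2361, ∠ ≈ 63.43°
pole (1 + j2·0.04) = 1 + j0.08 → |·| ≈ 1.0032, ∠ ≈ 4.57°
|L| = 0.08 · 1 / (2.2361 · 1.0032) ≈ 0.035662
Gain = 20 log₁₀(0.035662) ≈ -28.96 dB
∠L = (0°) − (63.43° + 4.57°) = -68.00°

At ω = 26 rad/s:
pole (1 + j26·1) = 1 + j26 → |·| ≈ 26.019, ∠ ≈ 87.80°
pole (1 + j26·0.04) = 1 + j1.04 → |·| ≈ 1.4428, ∠ ≈ 46.12°
|L| = 0.08 · 1 / (26.019 · 1.4428) ≈ 0.002131
Gain = 20 log₁₀(0.002131) ≈ -53.43 dB
∠L = (0°) − (87.80° + 46.12°) = -133.92°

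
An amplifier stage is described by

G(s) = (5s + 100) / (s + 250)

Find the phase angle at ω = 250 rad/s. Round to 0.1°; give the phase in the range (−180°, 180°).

40.4°

Substitute s = j250:
Numerator: 5(j250) + 100 = 100 + j1250
Denominator: (j250) + 250 = 250 + j250
|N| = √(100² + 1250²) ≈ 1254, ∠N ≈ 85.43°
|D| = √(250² + 250²) ≈ 353.55, ∠D ≈ 45.00°
∠G = 85.43° − 45.00° = 40.43°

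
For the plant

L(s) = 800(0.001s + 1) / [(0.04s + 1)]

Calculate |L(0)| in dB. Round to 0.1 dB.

58.1 dB

L(0) = 800 · 1 / 1 = 800
20 log₁₀(800) ≈ 58.06 dB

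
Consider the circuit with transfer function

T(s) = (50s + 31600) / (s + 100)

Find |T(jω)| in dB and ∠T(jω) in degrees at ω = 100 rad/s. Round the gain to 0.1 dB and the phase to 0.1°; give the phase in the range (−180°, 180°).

47.1 dB, -36.0°

Substitute s = j100:
Numerator: 50(j100) + 31600 = 31600 + j5000
Denominator: (j100) + 100 = 100 + j100
|N| = √(31600² + 5000²) ≈ 31993, ∠N ≈ 8.99°
|D| = √(100² + 100²) ≈ 141.42, ∠D ≈ 45.00°
|T| = 31993 / 141.42 ≈ 226.23
Gain = 20 log₁₀(226.23) ≈ 47.09 dB
∠T = 8.99° − 45.00° = -36.01°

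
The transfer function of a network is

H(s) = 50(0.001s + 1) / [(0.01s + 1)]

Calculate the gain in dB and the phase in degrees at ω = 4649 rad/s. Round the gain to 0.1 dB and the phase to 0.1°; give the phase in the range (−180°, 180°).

At ω = 4649 rad/s:
zero (1 + j4649·0.001) = 1 + j4.649 → |·| ≈ 4.7553, ∠ ≈ 77.86°
pole (1 + j4649·0.01) = 1 + j46.49 → |·| ≈ 46.501, ∠ ≈ 88.77°
|H| = 50 · 4.7553 / (46.501) ≈ 5.1131
Gain = 20 log₁₀(5.1131) ≈ 14.17 dB
∠H = (77.86°) − (88.77°) = -10.91°

14.2 dB, -10.9°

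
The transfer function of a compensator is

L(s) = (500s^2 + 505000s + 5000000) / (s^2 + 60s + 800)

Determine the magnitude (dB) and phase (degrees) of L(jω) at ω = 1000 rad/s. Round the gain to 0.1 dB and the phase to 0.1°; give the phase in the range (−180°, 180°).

57.0 dB, -42.1°

Substitute s = j1000:
Numerator: 500(j1000)^2 + 505000(j1000) + 5000000 = -495000000 + j505000000
Denominator: (j1000)^2 + 60(j1000) + 800 = -999200 + j60000
|N| = √(495000000² + 505000000²) ≈ 7.0714e+08, ∠N ≈ 134.43°
|D| = √(999200² + 60000²) ≈ 1.001e+06, ∠D ≈ 176.56°
|L| = 7.0714e+08 / 1.001e+06 ≈ 706.43
Gain = 20 log₁₀(706.43) ≈ 56.98 dB
∠L = 134.43° − 176.56° = -42.13°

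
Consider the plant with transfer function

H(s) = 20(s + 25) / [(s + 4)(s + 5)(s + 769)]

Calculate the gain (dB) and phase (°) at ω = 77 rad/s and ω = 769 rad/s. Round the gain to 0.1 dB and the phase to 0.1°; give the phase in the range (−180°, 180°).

At s = jω = j77:
zero (s+25): 25 + j77 → |·| = √(25²+77²) = √6554 ≈ 80.957, ∠ = arctan(77/25) ≈ 72.01°
pole (s+4): 4 + j77 → |·| = √(4²+77²) = √5945 ≈ 77.104, ∠ = arctan(77/4) ≈ 87.03°
pole (s+5): 5 + j77 → |·| = √(5²+77²) = √5954 ≈ 77.162, ∠ = arctan(77/5) ≈ 86.28°
pole (s+769): 769 + j77 → |·| = √(769²+77²) = √597290 ≈ 772.85, ∠ = arctan(77/769) ≈ 5.72°
|H| = 20 · 80.957 / 4.5981e+06 ≈ 0.00035213
Gain = 20 log₁₀(0.00035213) ≈ -69.07 dB
∠H = 72.01° − 179.03° = -107.02°

At s = jω = j769:
zero (s+25): 25 + j769 → |·| = √(25²+769²) = √591986 ≈ 769.41, ∠ = arctan(769/25) ≈ 88.14°
pole (s+4): 4 + j769 → |·| = √(4²+769²) = √591377 ≈ 769.01, ∠ = arctan(769/4) ≈ 89.70°
pole (s+5): 5 + j769 → |·| = √(5²+769²) = √591386 ≈ 769.02, ∠ = arctan(769/5) ≈ 89.63°
pole (s+769): 769 + j769 → |·| = √(769²+769²) = √1182722 ≈ 1087.5, ∠ = arctan(769/769) ≈ 45.00°
|H| = 20 · 769.41 / 6.4313e+08 ≈ 2.3927e-05
Gain = 20 log₁₀(2.3927e-05) ≈ -92.42 dB
∠H = 88.14° − 224.33° = -136.19°

ω = 77: -69.1 dB, -107.0°; ω = 769: -92.4 dB, -136.2°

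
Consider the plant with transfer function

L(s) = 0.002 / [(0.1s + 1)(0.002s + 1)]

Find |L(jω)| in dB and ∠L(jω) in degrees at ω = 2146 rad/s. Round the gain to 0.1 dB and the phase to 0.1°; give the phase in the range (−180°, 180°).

-113.5 dB, -166.6°

At ω = 2146 rad/s:
pole (1 + j2146·0.1) = 1 + j214.6 → |·| ≈ 214.6, ∠ ≈ 89.73°
pole (1 + j2146·0.002) = 1 + j4.292 → |·| ≈ 4.407, ∠ ≈ 76.88°
|L| = 0.002 · 1 / (214.6 · 4.407) ≈ 2.1147e-06
Gain = 20 log₁₀(2.1147e-06) ≈ -113.50 dB
∠L = (0°) − (89.73° + 76.88°) = -166.61°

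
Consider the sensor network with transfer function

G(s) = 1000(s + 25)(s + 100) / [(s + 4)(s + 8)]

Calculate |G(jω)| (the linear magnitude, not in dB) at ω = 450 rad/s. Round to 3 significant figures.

1.03e+03

At s = jω = j450:
zero (s+25): 25 + j450 → |·| = √(25²+450²) = √203125 ≈ 450.69, ∠ = arctan(450/25) ≈ 86.82°
zero (s+100): 100 + j450 → |·| = √(100²+450²) = √212500 ≈ 460.98, ∠ = arctan(450/100) ≈ 77.47°
pole (s+4): 4 + j450 → |·| = √(4²+450²) = √202516 ≈ 450.02, ∠ = arctan(450/4) ≈ 89.49°
pole (s+8): 8 + j450 → |·| = √(8²+450²) = √202564 ≈ 450.07, ∠ = arctan(450/8) ≈ 88.98°
|G| = 1000 · 2.0776e+05 / 2.0254e+05 ≈ 1025.8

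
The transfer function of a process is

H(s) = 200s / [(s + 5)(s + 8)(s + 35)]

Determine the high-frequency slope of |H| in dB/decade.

-40 dB/decade

Each pole contributes −20 dB/decade at high frequency; each zero contributes +20 dB/decade.
Net: 1 zero(s) − 3 pole(s) → -40 dB/decade.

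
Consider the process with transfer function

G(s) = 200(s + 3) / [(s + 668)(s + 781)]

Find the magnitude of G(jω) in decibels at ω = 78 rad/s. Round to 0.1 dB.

-30.6 dB

At s = jω = j78:
zero (s+3): 3 + j78 → |·| = √(3²+78²) = √6093 ≈ 78.058, ∠ = arctan(78/3) ≈ 87.80°
pole (s+668): 668 + j78 → |·| = √(668²+78²) = √452308 ≈ 672.54, ∠ = arctan(78/668) ≈ 6.66°
pole (s+781): 781 + j78 → |·| = √(781²+78²) = √616045 ≈ 784.89, ∠ = arctan(78/781) ≈ 5.70°
|G| = 200 · 78.058 / 5.2787e+05 ≈ 0.029575
Gain = 20 log₁₀(0.029575) ≈ -30.58 dB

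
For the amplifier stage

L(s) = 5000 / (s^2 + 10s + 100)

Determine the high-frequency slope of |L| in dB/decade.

-40 dB/decade

Each pole contributes −20 dB/decade at high frequency; each zero contributes +20 dB/decade.
Net: 0 zero(s) − 2 pole(s) → -40 dB/decade.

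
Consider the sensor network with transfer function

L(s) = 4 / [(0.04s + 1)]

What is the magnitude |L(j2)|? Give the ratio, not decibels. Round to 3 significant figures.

At ω = 2 rad/s:
pole (1 + j2·0.04) = 1 + j0.08 → |·| ≈ 1.0032, ∠ ≈ 4.57°
|L| = 4 · 1 / (1.0032) ≈ 3.9872

3.99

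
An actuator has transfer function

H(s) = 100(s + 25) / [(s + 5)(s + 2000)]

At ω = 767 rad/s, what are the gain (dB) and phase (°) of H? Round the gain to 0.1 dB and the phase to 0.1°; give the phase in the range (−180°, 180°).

At s = jω = j767:
zero (s+25): 25 + j767 → |·| = √(25²+767²) = √588914 ≈ 767.41, ∠ = arctan(767/25) ≈ 88.13°
pole (s+5): 5 + j767 → |·| = √(5²+767²) = √588314 ≈ 767.02, ∠ = arctan(767/5) ≈ 89.63°
pole (s+2000): 2000 + j767 → |·| = √(2000²+767²) = √4588289 ≈ 2142, ∠ = arctan(767/2000) ≈ 20.98°
|H| = 100 · 767.41 / 1.643e+06 ≈ 0.046708
Gain = 20 log₁₀(0.046708) ≈ -26.61 dB
∠H = 88.13° − 110.61° = -22.48°

-26.6 dB, -22.5°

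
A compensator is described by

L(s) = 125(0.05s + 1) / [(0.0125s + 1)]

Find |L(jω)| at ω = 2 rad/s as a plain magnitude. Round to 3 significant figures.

126

At ω = 2 rad/s:
zero (1 + j2·0.05) = 1 + j0.1 → |·| ≈ 1.005, ∠ ≈ 5.71°
pole (1 + j2·0.0125) = 1 + j0.025 → |·| ≈ 1.0003, ∠ ≈ 1.43°
|L| = 125 · 1.005 / (1.0003) ≈ 125.59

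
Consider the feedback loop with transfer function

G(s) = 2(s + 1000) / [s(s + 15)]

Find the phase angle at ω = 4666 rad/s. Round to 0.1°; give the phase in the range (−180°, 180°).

At s = jω = j4666:
zero (s+1000): 1000 + j4666 → |·| = √(1000²+4666²) = √22771556 ≈ 4772, ∠ = arctan(4666/1000) ≈ 77.90°
pole (s+15): 15 + j4666 → |·| = √(15²+4666²) = √21771781 ≈ 4666, ∠ = arctan(4666/15) ≈ 89.82°
pole at origin: |s| = 4666, ∠ = 90.00° (in denominator)
∠G = 77.90° − 179.82° = -101.92°

-101.9°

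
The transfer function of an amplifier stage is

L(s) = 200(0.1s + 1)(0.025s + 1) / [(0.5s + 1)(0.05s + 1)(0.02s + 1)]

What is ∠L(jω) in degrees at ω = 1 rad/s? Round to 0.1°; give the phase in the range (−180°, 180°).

At ω = 1 rad/s:
zero (1 + j1·0.1) = 1 + j0.1 → |·| ≈ 1.005, ∠ ≈ 5.71°
zero (1 + j1·0.025) = 1 + j0.025 → |·| ≈ 1.0003, ∠ ≈ 1.43°
pole (1 + j1·0.5) = 1 + j0.5 → |·| ≈ 1.118, ∠ ≈ 26.57°
pole (1 + j1·0.05) = 1 + j0.05 → |·| ≈ 1.0012, ∠ ≈ 2.86°
pole (1 + j1·0.02) = 1 + j0.02 → |·| ≈ 1.0002, ∠ ≈ 1.15°
∠L = (5.71° + 1.43°) − (26.57° + 2.86° + 1.15°) = -23.44°

-23.4°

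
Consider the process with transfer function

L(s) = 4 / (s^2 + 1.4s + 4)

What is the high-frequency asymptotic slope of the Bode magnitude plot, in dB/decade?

Each pole contributes −20 dB/decade at high frequency; each zero contributes +20 dB/decade.
Net: 0 zero(s) − 2 pole(s) → -40 dB/decade.

-40 dB/decade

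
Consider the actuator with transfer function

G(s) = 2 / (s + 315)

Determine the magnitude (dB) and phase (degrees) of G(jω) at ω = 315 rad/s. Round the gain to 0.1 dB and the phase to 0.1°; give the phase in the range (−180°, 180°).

-47.0 dB, -45.0°

Substitute s = j315:
Numerator: 2 = 2 + j0
Denominator: (j315) + 315 = 315 + j315
|N| = √(2² + 0²) ≈ 2, ∠N ≈ 0.00°
|D| = √(315² + 315²) ≈ 445.48, ∠D ≈ 45.00°
|G| = 2 / 445.48 ≈ 0.0044895
Gain = 20 log₁₀(0.0044895) ≈ -46.96 dB
∠G = 0.00° − 45.00° = -45.00°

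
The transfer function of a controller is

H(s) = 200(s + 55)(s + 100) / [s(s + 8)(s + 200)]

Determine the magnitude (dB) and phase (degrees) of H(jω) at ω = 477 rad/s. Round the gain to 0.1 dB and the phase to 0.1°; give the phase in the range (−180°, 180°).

-8.0 dB, -84.7°

At s = jω = j477:
zero (s+55): 55 + j477 → |·| = √(55²+477²) = √230554 ≈ 480.16, ∠ = arctan(477/55) ≈ 83.42°
zero (s+100): 100 + j477 → |·| = √(100²+477²) = √237529 ≈ 487.37, ∠ = arctan(477/100) ≈ 78.16°
pole (s+8): 8 + j477 → |·| = √(8²+477²) = √227593 ≈ 477.07, ∠ = arctan(477/8) ≈ 89.04°
pole (s+200): 200 + j477 → |·| = √(200²+477²) = √267529 ≈ 517.23, ∠ = arctan(477/200) ≈ 67.25°
pole at origin: |s| = 477, ∠ = 90.00° (in denominator)
|H| = 200 · 2.3402e+05 / 1.177e+08 ≈ 0.39766
Gain = 20 log₁₀(0.39766) ≈ -8.01 dB
∠H = 161.58° − 246.29° = -84.71°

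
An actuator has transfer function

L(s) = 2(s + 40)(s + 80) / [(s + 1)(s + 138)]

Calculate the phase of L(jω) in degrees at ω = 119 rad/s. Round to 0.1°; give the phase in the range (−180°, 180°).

At s = jω = j119:
zero (s+40): 40 + j119 → |·| = √(40²+119²) = √15761 ≈ 125.54, ∠ = arctan(119/40) ≈ 71.42°
zero (s+80): 80 + j119 → |·| = √(80²+119²) = √20561 ≈ 143.39, ∠ = arctan(119/80) ≈ 56.09°
pole (s+1): 1 + j119 → |·| = √(1²+119²) = √14162 ≈ 119, ∠ = arctan(119/1) ≈ 89.52°
pole (s+138): 138 + j119 → |·| = √(138²+119²) = √33205 ≈ 182.22, ∠ = arctan(119/138) ≈ 40.77°
∠L = 127.51° − 130.29° = -2.78°

-2.8°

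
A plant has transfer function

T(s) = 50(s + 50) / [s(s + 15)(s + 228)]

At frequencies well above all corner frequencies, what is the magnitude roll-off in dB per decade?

Each pole contributes −20 dB/decade at high frequency; each zero contributes +20 dB/decade.
Net: 1 zero(s) − 3 pole(s) → -40 dB/decade.

-40 dB/decade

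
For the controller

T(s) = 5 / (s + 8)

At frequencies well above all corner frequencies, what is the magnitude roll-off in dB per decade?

Each pole contributes −20 dB/decade at high frequency; each zero contributes +20 dB/decade.
Net: 0 zero(s) − 1 pole(s) → -20 dB/decade.

-20 dB/decade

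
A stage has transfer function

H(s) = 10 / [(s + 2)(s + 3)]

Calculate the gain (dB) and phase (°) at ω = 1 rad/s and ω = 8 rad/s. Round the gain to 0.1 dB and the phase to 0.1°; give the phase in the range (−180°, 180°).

At s = jω = j1:
pole (s+2): 2 + j1 → |·| = √(2²+1²) = √5 ≈ 2.2361, ∠ = arctan(1/2) ≈ 26.57°
pole (s+3): 3 + j1 → |·| = √(3²+1²) = √10 ≈ 3.1623, ∠ = arctan(1/3) ≈ 18.43°
|H| = 10 / 7.0712 ≈ 1.4142
Gain = 20 log₁₀(1.4142) ≈ 3.01 dB
∠H = 0.00° − 45.00° = -45.00°

At s = jω = j8:
pole (s+2): 2 + j8 → |·| = √(2²+8²) = √68 ≈ 8.2462, ∠ = arctan(8/2) ≈ 75.96°
pole (s+3): 3 + j8 → |·| = √(3²+8²) = √73 ≈ 8.544, ∠ = arctan(8/3) ≈ 69.44°
|H| = 10 / 70.456 ≈ 0.14193
Gain = 20 log₁₀(0.14193) ≈ -16.96 dB
∠H = 0.00° − 145.40° = -145.40°

ω = 1: 3.0 dB, -45.0°; ω = 8: -17.0 dB, -145.4°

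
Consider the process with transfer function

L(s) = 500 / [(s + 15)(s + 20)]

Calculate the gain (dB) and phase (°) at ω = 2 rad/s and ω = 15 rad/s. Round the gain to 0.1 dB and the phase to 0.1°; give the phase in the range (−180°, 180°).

ω = 2: 4.3 dB, -13.3°; ω = 15: -0.5 dB, -81.9°

At s = jω = j2:
pole (s+15): 15 + j2 → |·| = √(15²+2²) = √229 ≈ 15.133, ∠ = arctan(2/15) ≈ 7.59°
pole (s+20): 20 + j2 → |·| = √(20²+2²) = √404 ≈ 20.1, ∠ = arctan(2/20) ≈ 5.71°
|L| = 500 / 304.17 ≈ 1.6438
Gain = 20 log₁₀(1.6438) ≈ 4.32 dB
∠L = 0.00° − 13.30° = -13.30°

At s = jω = j15:
pole (s+15): 15 + j15 → |·| = √(15²+15²) = √450 ≈ 21.213, ∠ = arctan(15/15) ≈ 45.00°
pole (s+20): 20 + j15 → |·| = √(20²+15²) = √625 ≈ 25, ∠ = arctan(15/20) ≈ 36.87°
|L| = 500 / 530.33 ≈ 0.94281
Gain = 20 log₁₀(0.94281) ≈ -0.51 dB
∠L = 0.00° − 81.87° = -81.87°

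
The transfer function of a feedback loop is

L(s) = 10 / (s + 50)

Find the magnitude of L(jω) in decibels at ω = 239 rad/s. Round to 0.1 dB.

At s = jω = j239:
pole (s+50): 50 + j239 → |·| = √(50²+239²) = √59621 ≈ 244.17, ∠ = arctan(239/50) ≈ 78.18°
|L| = 10 / 244.17 ≈ 0.040955
Gain = 20 log₁₀(0.040955) ≈ -27.75 dB

-27.8 dB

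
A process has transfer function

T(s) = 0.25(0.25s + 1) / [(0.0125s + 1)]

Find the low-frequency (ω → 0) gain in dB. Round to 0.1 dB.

-12.0 dB

T(0) = 0.25 · 1 / 1 = 0.25
20 log₁₀(0.25) ≈ -12.04 dB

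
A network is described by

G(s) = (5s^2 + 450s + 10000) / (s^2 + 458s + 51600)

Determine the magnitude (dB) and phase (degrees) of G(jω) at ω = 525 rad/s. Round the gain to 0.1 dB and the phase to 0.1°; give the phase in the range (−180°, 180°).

Substitute s = j525:
Numerator: 5(j525)^2 + 450(j525) + 10000 = -1368125 + j236250
Denominator: (j525)^2 + 458(j525) + 51600 = -224025 + j240450
|N| = √(1368125² + 236250²) ≈ 1.3884e+06, ∠N ≈ 170.20°
|D| = √(224025² + 240450²) ≈ 3.2864e+05, ∠D ≈ 132.97°
|G| = 1.3884e+06 / 3.2864e+05 ≈ 4.2247
Gain = 20 log₁₀(4.2247) ≈ 12.52 dB
∠G = 170.20° − 132.97° = 37.23°

12.5 dB, 37.2°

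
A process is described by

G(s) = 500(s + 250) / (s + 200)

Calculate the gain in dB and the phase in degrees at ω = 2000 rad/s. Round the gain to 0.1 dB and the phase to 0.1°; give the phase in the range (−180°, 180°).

54.0 dB, -1.4°

At s = jω = j2000:
zero (s+250): 250 + j2000 → |·| = √(250²+2000²) = √4062500 ≈ 2015.6, ∠ = arctan(2000/250) ≈ 82.87°
pole (s+200): 200 + j2000 → |·| = √(200²+2000²) = √4040000 ≈ 2010, ∠ = arctan(2000/200) ≈ 84.29°
|G| = 500 · 2015.6 / 2010 ≈ 501.39
Gain = 20 log₁₀(501.39) ≈ 54.00 dB
∠G = 82.87° − 84.29° = -1.42°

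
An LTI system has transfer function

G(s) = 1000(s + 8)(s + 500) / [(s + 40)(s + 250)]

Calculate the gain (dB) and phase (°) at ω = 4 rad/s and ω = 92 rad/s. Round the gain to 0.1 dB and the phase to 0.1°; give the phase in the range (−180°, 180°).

ω = 4: 53.0 dB, 20.4°; ω = 92: 64.9 dB, 8.8°

At s = jω = j4:
zero (s+8): 8 + j4 → |·| = √(8²+4²) = √80 ≈ 8.9443, ∠ = arctan(4/8) ≈ 26.57°
zero (s+500): 500 + j4 → |·| = √(500²+4²) = √250016 ≈ 500.02, ∠ = arctan(4/500) ≈ 0.46°
pole (s+40): 40 + j4 → |·| = √(40²+4²) = √1616 ≈ 40.2, ∠ = arctan(4/40) ≈ 5.71°
pole (s+250): 250 + j4 → |·| = √(250²+4²) = √62516 ≈ 250.03, ∠ = arctan(4/250) ≈ 0.92°
|G| = 1000 · 4472.3 / 10051 ≈ 444.96
Gain = 20 log₁₀(444.96) ≈ 52.97 dB
∠G = 27.03° − 6.63° = 20.40°

At s = jω = j92:
zero (s+8): 8 + j92 → |·| = √(8²+92²) = √8528 ≈ 92.347, ∠ = arctan(92/8) ≈ 85.03°
zero (s+500): 500 + j92 → |·| = √(500²+92²) = √258464 ≈ 508.39, ∠ = arctan(92/500) ≈ 10.43°
pole (s+40): 40 + j92 → |·| = √(40²+92²) = √10064 ≈ 100.32, ∠ = arctan(92/40) ≈ 66.50°
pole (s+250): 250 + j92 → |·| = √(250²+92²) = √70964 ≈ 266.39, ∠ = arctan(92/250) ≈ 20.20°
|G| = 1000 · 46948 / 26724 ≈ 1756.8
Gain = 20 log₁₀(1756.8) ≈ 64.89 dB
∠G = 95.46° − 86.70° = 8.76°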